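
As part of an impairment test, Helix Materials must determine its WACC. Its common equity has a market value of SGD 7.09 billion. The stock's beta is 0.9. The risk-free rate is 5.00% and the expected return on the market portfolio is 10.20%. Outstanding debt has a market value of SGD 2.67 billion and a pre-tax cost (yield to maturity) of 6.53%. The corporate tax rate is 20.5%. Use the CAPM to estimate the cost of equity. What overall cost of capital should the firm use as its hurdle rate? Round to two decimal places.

8.45%

Market risk premium = 10.2% − 5.0% = 5.2%.
Cost of equity via CAPM: Re = 5.0% + 0.9 × 5.2% = 9.6800%.
Total capital V = 7.09 + 2.67 = 9.76.
Equity: weight = 7.09/9.76 = 0.7264; cost = 9.68%.
Debt: weight = 2.67/9.76 = 0.2736; after-tax cost = 6.53% × (1 − 20.5%) = 5.1914%.
WACC = 0.7264 × 9.6800% + 0.2736 × 5.1914% = 8.4521%.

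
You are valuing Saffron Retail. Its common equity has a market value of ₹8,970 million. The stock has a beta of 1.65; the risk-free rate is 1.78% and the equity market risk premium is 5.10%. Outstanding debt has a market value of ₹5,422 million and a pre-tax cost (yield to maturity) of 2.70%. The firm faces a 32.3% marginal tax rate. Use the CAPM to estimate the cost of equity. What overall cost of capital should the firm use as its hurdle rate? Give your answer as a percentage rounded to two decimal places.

Cost of equity via CAPM: Re = 1.78% + 1.65 × 5.1% = 10.1950%.
Total capital V = 8970 + 5422 = 14392.
Equity: weight = 8970/14392 = 0.6233; cost = 10.195%.
Debt: weight = 5422/14392 = 0.3767; after-tax cost = 2.7% × (1 − 32.3%) = 1.8279%.
WACC = 0.6233 × 10.1950% + 0.3767 × 1.8279% = 7.0428%.

7.04%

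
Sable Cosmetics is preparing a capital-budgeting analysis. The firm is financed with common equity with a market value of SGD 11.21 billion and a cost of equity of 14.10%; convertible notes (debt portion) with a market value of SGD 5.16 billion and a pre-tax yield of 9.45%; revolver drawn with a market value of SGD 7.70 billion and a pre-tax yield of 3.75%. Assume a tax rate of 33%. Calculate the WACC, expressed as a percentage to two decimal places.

Total capital V = 11.21 + 5.16 + 7.7 = 24.07.
Equity: weight = 11.21/24.07 = 0.4657; cost = 14.1%.
Convertible notes (debt portion): weight = 5.16/24.07 = 0.2144; after-tax cost = 9.45% × (1 − 33%) = 6.3315%.
Revolver drawn: weight = 7.7/24.07 = 0.3199; after-tax cost = 3.75% × (1 − 33%) = 2.5125%.
WACC = 0.4657 × 14.1000% + 0.2144 × 6.3315% + 0.3199 × 2.5125% = 8.7278%.

8.73%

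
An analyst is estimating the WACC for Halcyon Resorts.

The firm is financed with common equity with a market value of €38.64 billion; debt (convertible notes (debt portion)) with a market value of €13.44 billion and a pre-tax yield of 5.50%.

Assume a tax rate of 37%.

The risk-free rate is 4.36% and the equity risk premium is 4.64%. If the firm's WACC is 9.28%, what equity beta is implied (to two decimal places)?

1.50

Total capital V = 38.64 + 13.44 = 52.08.
Equity weight = 38.64/52.08 = 0.7419.
Convertible notes (debt portion) weight = 13.44/52.08 = 0.2581.
Debt contribution = 0.2581 × 5.5% × (1 − 37%) = 0.8942%.
Required equity contribution = 9.28% − 0.8942% = 8.3858%  ⇒  Re = 11.3026%.
CAPM: 11.3026% = 4.36% + β × 4.64%  ⇒  β = 1.4963.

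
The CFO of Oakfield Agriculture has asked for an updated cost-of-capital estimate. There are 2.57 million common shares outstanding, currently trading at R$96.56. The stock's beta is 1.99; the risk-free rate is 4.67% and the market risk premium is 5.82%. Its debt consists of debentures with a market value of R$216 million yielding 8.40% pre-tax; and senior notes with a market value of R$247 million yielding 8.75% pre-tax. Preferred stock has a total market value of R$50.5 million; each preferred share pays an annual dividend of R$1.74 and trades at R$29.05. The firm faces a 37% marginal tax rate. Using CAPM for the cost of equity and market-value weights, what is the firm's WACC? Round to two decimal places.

Cost of equity via CAPM: Re = 4.67% + 1.99 × 5.82% = 16.2518%.
Cost of preferred: Rp = 1.74 / 29.05 = 5.9897%.
Market value of equity E = 96.56 × 2.57m = 248.1592m.
Total capital V = 248.1592 + 50.5 + 216 + 247 = 761.6592.
Equity: weight = 248.1592/761.6592 = 0.3258; cost = 16.2518%.
Preferred: weight = 50.5/761.6592 = 0.0663; cost = 5.9897%.
Debentures: weight = 216/761.6592 = 0.2836; after-tax cost = 8.4% × (1 − 37%) = 5.2920%.
Senior notes: weight = 247/761.6592 = 0.3243; after-tax cost = 8.75% × (1 − 37%) = 5.5125%.
WACC = 0.3258 × 16.2518% + 0.0663 × 5.9897% + 0.2836 × 5.2920% + 0.3243 × 5.5125% = 8.9806%.

8.98%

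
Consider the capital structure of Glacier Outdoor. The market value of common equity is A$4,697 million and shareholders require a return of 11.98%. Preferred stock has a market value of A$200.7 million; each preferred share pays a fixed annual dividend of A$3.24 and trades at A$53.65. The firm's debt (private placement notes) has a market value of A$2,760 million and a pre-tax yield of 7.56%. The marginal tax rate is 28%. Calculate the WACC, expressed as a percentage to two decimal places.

9.47%

Cost of preferred: Rp = 3.24 / 53.65 = 6.0391%.
Total capital V = 4697 + 200.7 + 2760 = 7657.7.
Equity: weight = 4697/7657.7 = 0.6134; cost = 11.98%.
Preferred: weight = 200.7/7657.7 = 0.0262; cost = 6.0391%.
Private placement notes: weight = 2760/7657.7 = 0.3604; after-tax cost = 7.56% × (1 − 28%) = 5.4432%.
WACC = 0.6134 × 11.9800% + 0.0262 × 6.0391% + 0.3604 × 5.4432% = 9.4683%.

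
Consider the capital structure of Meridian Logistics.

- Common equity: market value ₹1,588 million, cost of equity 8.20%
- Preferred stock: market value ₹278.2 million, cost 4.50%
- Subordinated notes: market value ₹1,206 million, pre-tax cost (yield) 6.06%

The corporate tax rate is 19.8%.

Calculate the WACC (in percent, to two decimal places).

Total capital V = 1588 + 278.2 + 1206 = 3072.2.
Equity: weight = 1588/3072.2 = 0.5169; cost = 8.2%.
Preferred: weight = 278.2/3072.2 = 0.0906; cost = 4.5%.
Subordinated notes: weight = 1206/3072.2 = 0.3926; after-tax cost = 6.06% × (1 − 19.8%) = 4.8601%.
WACC = 0.5169 × 8.2000% + 0.0906 × 4.5000% + 0.3926 × 4.8601% = 6.5539%.

6.55%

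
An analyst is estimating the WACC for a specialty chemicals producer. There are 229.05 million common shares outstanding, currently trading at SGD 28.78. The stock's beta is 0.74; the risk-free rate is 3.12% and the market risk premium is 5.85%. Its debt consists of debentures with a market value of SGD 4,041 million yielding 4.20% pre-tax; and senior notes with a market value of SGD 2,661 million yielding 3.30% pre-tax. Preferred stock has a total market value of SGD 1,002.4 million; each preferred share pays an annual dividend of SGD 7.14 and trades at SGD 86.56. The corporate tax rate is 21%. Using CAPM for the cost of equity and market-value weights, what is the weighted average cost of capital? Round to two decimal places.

5.44%

Cost of equity via CAPM: Re = 3.12% + 0.74 × 5.85% = 7.4490%.
Cost of preferred: Rp = 7.14 / 86.56 = 8.2486%.
Market value of equity E = 28.78 × 229.05m = 6592.059m.
Total capital V = 6592.059 + 1002.4 + 4041 + 2661 = 14296.459.
Equity: weight = 6592.059/14296.459 = 0.4611; cost = 7.449%.
Preferred: weight = 1002.4/14296.459 = 0.0701; cost = 8.2486%.
Debentures: weight = 4041/14296.459 = 0.2827; after-tax cost = 4.2% × (1 − 21%) = 3.3180%.
Senior notes: weight = 2661/14296.459 = 0.1861; after-tax cost = 3.3% × (1 − 21%) = 2.6070%.
WACC = 0.4611 × 7.4490% + 0.0701 × 8.2486% + 0.2827 × 3.3180% + 0.1861 × 2.6070% = 5.4362%.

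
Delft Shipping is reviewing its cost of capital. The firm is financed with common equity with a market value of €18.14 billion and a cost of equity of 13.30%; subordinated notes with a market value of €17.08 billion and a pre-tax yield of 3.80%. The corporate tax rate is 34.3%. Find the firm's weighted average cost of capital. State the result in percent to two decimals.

Total capital V = 18.14 + 17.08 = 35.22.
Equity: weight = 18.14/35.22 = 0.5150; cost = 13.3%.
Subordinated notes: weight = 17.08/35.22 = 0.4850; after-tax cost = 3.8% × (1 − 34.3%) = 2.4966%.
WACC = 0.5150 × 13.3000% + 0.4850 × 2.4966% = 8.0609%.

8.06%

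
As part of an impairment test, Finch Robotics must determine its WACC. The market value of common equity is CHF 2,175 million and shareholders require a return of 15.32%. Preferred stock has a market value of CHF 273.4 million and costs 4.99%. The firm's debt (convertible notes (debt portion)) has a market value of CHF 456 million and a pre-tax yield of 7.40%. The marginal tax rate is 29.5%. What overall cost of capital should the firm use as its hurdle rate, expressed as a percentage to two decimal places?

Total capital V = 2175 + 273.4 + 456 = 2904.4.
Equity: weight = 2175/2904.4 = 0.7489; cost = 15.32%.
Preferred: weight = 273.4/2904.4 = 0.0941; cost = 4.99%.
Convertible notes (debt portion): weight = 456/2904.4 = 0.1570; after-tax cost = 7.4% × (1 − 29.5%) = 5.2170%.
WACC = 0.7489 × 15.3200% + 0.0941 × 4.9900% + 0.1570 × 5.2170% = 12.7614%.

12.76%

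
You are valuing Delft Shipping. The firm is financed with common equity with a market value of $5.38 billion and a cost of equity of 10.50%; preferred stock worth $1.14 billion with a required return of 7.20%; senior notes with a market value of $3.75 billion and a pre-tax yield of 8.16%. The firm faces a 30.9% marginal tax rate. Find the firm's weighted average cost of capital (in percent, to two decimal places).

Total capital V = 5.38 + 1.14 + 3.75 = 10.27.
Equity: weight = 5.38/10.27 = 0.5239; cost = 10.5%.
Preferred: weight = 1.14/10.27 = 0.1110; cost = 7.2%.
Senior notes: weight = 3.75/10.27 = 0.3651; after-tax cost = 8.16% × (1 − 30.9%) = 5.6386%.
WACC = 0.5239 × 10.5000% + 0.1110 × 7.2000% + 0.3651 × 5.6386% = 8.3586%.

8.36%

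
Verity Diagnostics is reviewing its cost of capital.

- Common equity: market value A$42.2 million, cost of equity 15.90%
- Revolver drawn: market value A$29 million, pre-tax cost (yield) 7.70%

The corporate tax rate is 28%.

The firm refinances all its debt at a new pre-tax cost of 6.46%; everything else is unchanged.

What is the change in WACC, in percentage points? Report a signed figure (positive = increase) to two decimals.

-0.36 pp

Current WACC:
Total capital V = 42.2 + 29 = 71.2.
Equity: weight = 42.2/71.2 = 0.5927; cost = 15.9%.
Revolver drawn: weight = 29/71.2 = 0.4073; after-tax cost = 7.7% × (1 − 28%) = 5.5440%.
WACC = 0.5927 × 15.9000% + 0.4073 × 5.5440% = 11.6820%.
After the change:
Total capital V = 42.2 + 29 = 71.2.
Equity: weight = 42.2/71.2 = 0.5927; cost = 15.9%.
Revolver drawn: weight = 29/71.2 = 0.4073; after-tax cost = 6.46% × (1 − 28%) = 4.6512%.
WACC = 0.5927 × 15.9000% + 0.4073 × 4.6512% = 11.3183%.
Change in WACC = 11.3183% − 11.6820% = -0.3636 pp.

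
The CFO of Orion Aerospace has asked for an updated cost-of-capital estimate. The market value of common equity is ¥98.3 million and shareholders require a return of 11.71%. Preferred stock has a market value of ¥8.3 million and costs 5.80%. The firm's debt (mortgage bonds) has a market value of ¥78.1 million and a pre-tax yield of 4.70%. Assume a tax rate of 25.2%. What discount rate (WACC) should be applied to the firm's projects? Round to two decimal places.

Total capital V = 98.3 + 8.3 + 78.1 = 184.7.
Equity: weight = 98.3/184.7 = 0.5322; cost = 11.71%.
Preferred: weight = 8.3/184.7 = 0.0449; cost = 5.8%.
Mortgage bonds: weight = 78.1/184.7 = 0.4228; after-tax cost = 4.7% × (1 − 25.2%) = 3.5156%.
WACC = 0.5322 × 11.7100% + 0.0449 × 5.8000% + 0.4228 × 3.5156% = 7.9794%.

7.98%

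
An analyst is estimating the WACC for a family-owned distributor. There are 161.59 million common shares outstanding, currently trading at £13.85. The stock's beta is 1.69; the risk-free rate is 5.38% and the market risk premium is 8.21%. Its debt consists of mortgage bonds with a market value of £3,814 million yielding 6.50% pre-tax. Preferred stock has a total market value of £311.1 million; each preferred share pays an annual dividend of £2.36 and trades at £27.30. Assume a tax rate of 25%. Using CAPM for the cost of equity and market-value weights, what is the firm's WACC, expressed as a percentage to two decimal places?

10.12%

Cost of equity via CAPM: Re = 5.38% + 1.69 × 8.21% = 19.2549%.
Cost of preferred: Rp = 2.36 / 27.3 = 8.6447%.
Market value of equity E = 13.85 × 161.59m = 2238.0215m.
Total capital V = 2238.0215 + 311.1 + 3814 = 6363.1215.
Equity: weight = 2238.0215/6363.1215 = 0.3517; cost = 19.2549%.
Preferred: weight = 311.1/6363.1215 = 0.0489; cost = 8.6447%.
Mortgage bonds: weight = 3814/6363.1215 = 0.5994; after-tax cost = 6.5% × (1 − 25%) = 4.8750%.
WACC = 0.3517 × 19.2549% + 0.0489 × 8.6447% + 0.5994 × 4.8750% = 10.1170%.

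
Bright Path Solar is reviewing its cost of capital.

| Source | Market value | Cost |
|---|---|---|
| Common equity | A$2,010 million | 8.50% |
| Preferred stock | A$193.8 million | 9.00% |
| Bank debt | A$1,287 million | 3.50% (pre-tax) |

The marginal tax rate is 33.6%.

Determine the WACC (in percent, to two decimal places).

Total capital V = 2010 + 193.8 + 1287 = 3490.8.
Equity: weight = 2010/3490.8 = 0.5758; cost = 8.5%.
Preferred: weight = 193.8/3490.8 = 0.0555; cost = 9%.
Bank debt: weight = 1287/3490.8 = 0.3687; after-tax cost = 3.5% × (1 − 33.6%) = 2.3240%.
WACC = 0.5758 × 8.5000% + 0.0555 × 9.0000% + 0.3687 × 2.3240% = 6.2508%.

6.25%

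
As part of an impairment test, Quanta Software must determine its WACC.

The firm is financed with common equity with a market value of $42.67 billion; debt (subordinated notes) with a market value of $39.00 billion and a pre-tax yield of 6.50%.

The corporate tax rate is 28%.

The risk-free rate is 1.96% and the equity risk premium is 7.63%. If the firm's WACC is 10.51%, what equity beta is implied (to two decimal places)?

Total capital V = 42.67 + 39 = 81.67.
Equity weight = 42.67/81.67 = 0.5225.
Subordinated notes weight = 39/81.67 = 0.4775.
Debt contribution = 0.4775 × 6.5% × (1 − 28%) = 2.2348%.
Required equity contribution = 10.51% − 2.2348% = 8.2752%  ⇒  Re = 15.8386%.
CAPM: 15.8386% = 1.96% + β × 7.63%  ⇒  β = 1.8189.

1.82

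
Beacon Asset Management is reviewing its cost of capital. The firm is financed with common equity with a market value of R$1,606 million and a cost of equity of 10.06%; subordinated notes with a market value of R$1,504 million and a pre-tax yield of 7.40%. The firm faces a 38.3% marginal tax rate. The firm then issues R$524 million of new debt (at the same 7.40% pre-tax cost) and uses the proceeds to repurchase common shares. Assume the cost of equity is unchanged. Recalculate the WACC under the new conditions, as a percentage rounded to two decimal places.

After the change:
Total capital V = 1082 + 2028 = 3110.
Equity: weight = 1082/3110 = 0.3479; cost = 10.06%.
Subordinated notes: weight = 2028/3110 = 0.6521; after-tax cost = 7.4% × (1 − 38.3%) = 4.5658%.
WACC = 0.3479 × 10.0600% + 0.6521 × 4.5658% = 6.4773%.

6.48%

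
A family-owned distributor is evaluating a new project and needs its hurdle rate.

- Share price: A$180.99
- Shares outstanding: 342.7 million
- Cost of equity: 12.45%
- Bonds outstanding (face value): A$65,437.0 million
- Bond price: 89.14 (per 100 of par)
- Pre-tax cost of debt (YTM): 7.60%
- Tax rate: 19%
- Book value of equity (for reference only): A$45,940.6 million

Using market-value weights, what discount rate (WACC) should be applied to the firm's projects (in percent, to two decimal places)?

Market value of equity E = 180.99 × 342.7m = 62025.273m. Market value of debt D = 65437m × 89.14/100 = 58330.5418m.
Total capital V = 62025.273 + 58330.5418 = 120355.8148.
Equity: weight = 62025.273/120355.8148 = 0.5153; cost = 12.45%.
Bonds outstanding: weight = 58330.5418/120355.8148 = 0.4847; after-tax cost = 7.6% × (1 − 19%) = 6.1560%.
WACC = 0.5153 × 12.4500% + 0.4847 × 6.1560% = 9.3996%.

9.40%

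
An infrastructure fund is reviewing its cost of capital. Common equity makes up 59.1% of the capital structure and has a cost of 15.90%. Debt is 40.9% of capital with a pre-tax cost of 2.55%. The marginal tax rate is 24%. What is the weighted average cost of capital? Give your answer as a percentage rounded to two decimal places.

After-tax cost of debt = 2.55% × (1 − 24%) = 1.9380%.
WACC = 0.591 × 15.9000% + 0.409 × 1.9380% = 10.1895%.

10.19%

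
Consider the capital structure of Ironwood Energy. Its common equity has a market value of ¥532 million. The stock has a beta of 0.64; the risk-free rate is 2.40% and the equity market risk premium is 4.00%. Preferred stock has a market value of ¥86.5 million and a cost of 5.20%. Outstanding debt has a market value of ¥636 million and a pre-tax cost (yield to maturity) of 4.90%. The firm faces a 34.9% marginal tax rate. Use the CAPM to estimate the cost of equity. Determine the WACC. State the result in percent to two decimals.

Cost of equity via CAPM: Re = 2.4% + 0.64 × 4.0% = 4.9600%.
Total capital V = 532 + 86.5 + 636 = 1254.5.
Equity: weight = 532/1254.5 = 0.4241; cost = 4.96%.
Preferred: weight = 86.5/1254.5 = 0.0690; cost = 5.2%.
Debt: weight = 636/1254.5 = 0.5070; after-tax cost = 4.9% × (1 − 34.9%) = 3.1899%.
WACC = 0.4241 × 4.9600% + 0.0690 × 5.2000% + 0.5070 × 3.1899% = 4.0792%.

4.08%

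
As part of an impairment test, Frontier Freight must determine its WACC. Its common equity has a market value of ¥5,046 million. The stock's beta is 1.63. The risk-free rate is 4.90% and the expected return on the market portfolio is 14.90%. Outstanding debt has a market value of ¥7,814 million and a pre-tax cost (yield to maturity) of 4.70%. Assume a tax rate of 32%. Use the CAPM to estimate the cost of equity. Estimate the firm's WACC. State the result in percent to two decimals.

10.26%

Market risk premium = 14.9% − 4.9% = 10.0%.
Cost of equity via CAPM: Re = 4.9% + 1.63 × 10.0% = 21.2000%.
Total capital V = 5046 + 7814 = 12860.
Equity: weight = 5046/12860 = 0.3924; cost = 21.2%.
Debt: weight = 7814/12860 = 0.6076; after-tax cost = 4.7% × (1 − 32%) = 3.1960%.
WACC = 0.3924 × 21.2000% + 0.6076 × 3.1960% = 10.2604%.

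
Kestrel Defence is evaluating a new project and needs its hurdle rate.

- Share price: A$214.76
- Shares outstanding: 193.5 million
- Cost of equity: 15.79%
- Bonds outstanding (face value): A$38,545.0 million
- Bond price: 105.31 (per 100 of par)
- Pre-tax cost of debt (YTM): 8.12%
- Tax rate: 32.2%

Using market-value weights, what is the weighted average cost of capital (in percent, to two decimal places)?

Market value of equity E = 214.76 × 193.5m = 41556.06m. Market value of debt D = 38545m × 105.31/100 = 40591.7395m.
Total capital V = 41556.06 + 40591.7395 = 82147.7995.
Equity: weight = 41556.06/82147.7995 = 0.5059; cost = 15.79%.
Bonds outstanding: weight = 40591.7395/82147.7995 = 0.4941; after-tax cost = 8.12% × (1 − 32.2%) = 5.5054%.
WACC = 0.5059 × 15.7900% + 0.4941 × 5.5054% = 10.7080%.

10.71%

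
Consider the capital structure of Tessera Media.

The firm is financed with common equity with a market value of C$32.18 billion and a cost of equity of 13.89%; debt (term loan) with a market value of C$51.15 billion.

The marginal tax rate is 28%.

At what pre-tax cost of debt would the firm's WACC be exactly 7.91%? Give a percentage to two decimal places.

5.76%

Total capital V = 32.18 + 51.15 = 83.33.
Equity weight = 32.18/83.33 = 0.3862.
Term loan weight = 51.15/83.33 = 0.6138.
Equity contribution = 0.3862 × 13.89% = 5.3640%.
Remaining for debt = 7.91% − 5.3640% = 2.5460%.
Rd × (1 − 28%) × 0.6138 = 2.5460%  ⇒  Rd = 5.7608%.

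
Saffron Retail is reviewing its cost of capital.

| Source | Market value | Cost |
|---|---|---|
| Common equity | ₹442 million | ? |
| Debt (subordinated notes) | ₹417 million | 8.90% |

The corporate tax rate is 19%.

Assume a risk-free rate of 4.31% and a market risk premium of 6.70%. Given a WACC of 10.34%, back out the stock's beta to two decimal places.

1.34

Total capital V = 442 + 417 = 859.
Equity weight = 442/859 = 0.5146.
Subordinated notes weight = 417/859 = 0.4854.
Debt contribution = 0.4854 × 8.9% × (1 − 19%) = 3.4996%.
Required equity contribution = 10.34% − 3.4996% = 6.8404%  ⇒  Re = 13.2939%.
CAPM: 13.2939% = 4.31% + β × 6.7%  ⇒  β = 1.3409.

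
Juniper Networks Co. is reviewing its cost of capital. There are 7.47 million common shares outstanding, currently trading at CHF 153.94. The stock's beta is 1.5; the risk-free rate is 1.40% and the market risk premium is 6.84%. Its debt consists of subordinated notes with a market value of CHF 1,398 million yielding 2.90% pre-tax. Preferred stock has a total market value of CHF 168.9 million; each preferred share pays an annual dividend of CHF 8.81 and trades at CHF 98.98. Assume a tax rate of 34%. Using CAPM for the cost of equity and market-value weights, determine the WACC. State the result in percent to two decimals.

6.47%

Cost of equity via CAPM: Re = 1.4% + 1.5 × 6.84% = 11.6600%.
Cost of preferred: Rp = 8.81 / 98.98 = 8.9008%.
Market value of equity E = 153.94 × 7.47m = 1149.9318m.
Total capital V = 1149.9318 + 168.9 + 1398 = 2716.8318.
Equity: weight = 1149.9318/2716.8318 = 0.4233; cost = 11.66%.
Preferred: weight = 168.9/2716.8318 = 0.0622; cost = 8.9008%.
Subordinated notes: weight = 1398/2716.8318 = 0.5146; after-tax cost = 2.9% × (1 − 34%) = 1.9140%.
WACC = 0.4233 × 11.6600% + 0.0622 × 8.9008% + 0.5146 × 1.9140% = 6.4735%.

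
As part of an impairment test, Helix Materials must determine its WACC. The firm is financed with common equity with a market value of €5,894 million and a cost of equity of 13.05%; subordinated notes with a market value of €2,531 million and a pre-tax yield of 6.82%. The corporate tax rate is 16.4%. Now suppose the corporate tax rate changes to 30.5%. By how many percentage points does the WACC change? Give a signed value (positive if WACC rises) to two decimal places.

Current WACC:
Total capital V = 5894 + 2531 = 8425.
Equity: weight = 5894/8425 = 0.6996; cost = 13.05%.
Subordinated notes: weight = 2531/8425 = 0.3004; after-tax cost = 6.82% × (1 − 16.4%) = 5.7015%.
WACC = 0.6996 × 13.0500% + 0.3004 × 5.7015% = 10.8424%.
After the change:
Total capital V = 5894 + 2531 = 8425.
Equity: weight = 5894/8425 = 0.6996; cost = 13.05%.
Subordinated notes: weight = 2531/8425 = 0.3004; after-tax cost = 6.82% × (1 − 30.5%) = 4.7399%.
WACC = 0.6996 × 13.0500% + 0.3004 × 4.7399% = 10.5535%.
Change in WACC = 10.5535% − 10.8424% = -0.2889 pp.

-0.29 pp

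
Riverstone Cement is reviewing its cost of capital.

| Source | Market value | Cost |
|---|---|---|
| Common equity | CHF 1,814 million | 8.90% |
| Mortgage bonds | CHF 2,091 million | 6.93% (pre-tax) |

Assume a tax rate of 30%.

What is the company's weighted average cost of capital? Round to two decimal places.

6.73%

Total capital V = 1814 + 2091 = 3905.
Equity: weight = 1814/3905 = 0.4645; cost = 8.9%.
Mortgage bonds: weight = 2091/3905 = 0.5355; after-tax cost = 6.93% × (1 − 30%) = 4.8510%.
WACC = 0.4645 × 8.9000% + 0.5355 × 4.8510% = 6.7319%.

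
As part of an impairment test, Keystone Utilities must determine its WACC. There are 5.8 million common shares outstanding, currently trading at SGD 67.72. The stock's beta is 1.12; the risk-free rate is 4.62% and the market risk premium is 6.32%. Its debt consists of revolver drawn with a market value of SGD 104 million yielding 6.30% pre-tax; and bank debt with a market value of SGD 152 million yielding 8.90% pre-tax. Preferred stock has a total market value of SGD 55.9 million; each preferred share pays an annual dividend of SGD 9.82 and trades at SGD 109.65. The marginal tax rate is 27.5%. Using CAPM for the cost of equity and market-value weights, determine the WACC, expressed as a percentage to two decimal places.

9.30%

Cost of equity via CAPM: Re = 4.62% + 1.12 × 6.32% = 11.6984%.
Cost of preferred: Rp = 9.82 / 109.65 = 8.9558%.
Market value of equity E = 67.72 × 5.8m = 392.776m.
Total capital V = 392.776 + 55.9 + 104 + 152 = 704.676.
Equity: weight = 392.776/704.676 = 0.5574; cost = 11.6984%.
Preferred: weight = 55.9/704.676 = 0.0793; cost = 8.9558%.
Revolver drawn: weight = 104/704.676 = 0.1476; after-tax cost = 6.3% × (1 − 27.5%) = 4.5675%.
Bank debt: weight = 152/704.676 = 0.2157; after-tax cost = 8.9% × (1 − 27.5%) = 6.4525%.
WACC = 0.5574 × 11.6984% + 0.0793 × 8.9558% + 0.1476 × 4.5675% + 0.2157 × 6.4525% = 9.2969%.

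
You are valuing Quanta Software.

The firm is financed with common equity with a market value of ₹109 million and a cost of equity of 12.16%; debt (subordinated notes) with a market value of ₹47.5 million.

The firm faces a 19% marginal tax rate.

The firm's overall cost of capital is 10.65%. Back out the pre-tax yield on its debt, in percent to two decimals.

8.87%

Total capital V = 109 + 47.5 = 156.5.
Equity weight = 109/156.5 = 0.6965.
Subordinated notes weight = 47.5/156.5 = 0.3035.
Equity contribution = 0.6965 × 12.16% = 8.4693%.
Remaining for debt = 10.65% − 8.4693% = 2.1807%.
Rd × (1 − 19%) × 0.3035 = 2.1807%  ⇒  Rd = 8.8703%.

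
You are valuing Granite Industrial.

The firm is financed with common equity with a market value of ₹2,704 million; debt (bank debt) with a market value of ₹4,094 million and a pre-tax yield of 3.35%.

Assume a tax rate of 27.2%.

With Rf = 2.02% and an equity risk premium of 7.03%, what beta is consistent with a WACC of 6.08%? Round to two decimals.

Total capital V = 2704 + 4094 = 6798.
Equity weight = 2704/6798 = 0.3978.
Bank debt weight = 4094/6798 = 0.6022.
Debt contribution = 0.6022 × 3.35% × (1 − 27.2%) = 1.4687%.
Required equity contribution = 6.08% − 1.4687% = 4.6113%  ⇒  Re = 11.5930%.
CAPM: 11.5930% = 2.02% + β × 7.03%  ⇒  β = 1.3617.

1.36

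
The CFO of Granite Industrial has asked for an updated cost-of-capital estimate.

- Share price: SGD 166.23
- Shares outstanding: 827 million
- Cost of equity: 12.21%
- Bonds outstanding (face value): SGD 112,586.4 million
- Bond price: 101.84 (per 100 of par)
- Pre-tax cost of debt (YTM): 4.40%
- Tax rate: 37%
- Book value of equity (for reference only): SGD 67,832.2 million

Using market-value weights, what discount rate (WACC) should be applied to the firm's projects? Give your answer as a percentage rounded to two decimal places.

Market value of equity E = 166.23 × 827m = 137472.21m. Market value of debt D = 112586.4m × 101.84/100 = 114657.98976m.
Total capital V = 137472.21 + 114657.98976 = 252130.19976.
Equity: weight = 137472.21/252130.19976 = 0.5452; cost = 12.21%.
Bonds outstanding: weight = 114657.98976/252130.19976 = 0.4548; after-tax cost = 4.4% × (1 − 37%) = 2.7720%.
WACC = 0.5452 × 12.2100% + 0.4548 × 2.7720% = 7.9180%.

7.92%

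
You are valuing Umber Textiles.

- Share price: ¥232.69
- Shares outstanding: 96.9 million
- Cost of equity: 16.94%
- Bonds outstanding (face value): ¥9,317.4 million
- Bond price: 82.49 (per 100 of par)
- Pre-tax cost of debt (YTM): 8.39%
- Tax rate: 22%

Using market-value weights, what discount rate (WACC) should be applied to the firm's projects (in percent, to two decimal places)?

14.30%

Market value of equity E = 232.69 × 96.9m = 22547.661m. Market value of debt D = 9317.4m × 82.49/100 = 7685.92326m.
Total capital V = 22547.661 + 7685.92326 = 30233.58426.
Equity: weight = 22547.661/30233.58426 = 0.7458; cost = 16.94%.
Bonds outstanding: weight = 7685.92326/30233.58426 = 0.2542; after-tax cost = 8.39% × (1 − 22%) = 6.5442%.
WACC = 0.7458 × 16.9400% + 0.2542 × 6.5442% = 14.2972%.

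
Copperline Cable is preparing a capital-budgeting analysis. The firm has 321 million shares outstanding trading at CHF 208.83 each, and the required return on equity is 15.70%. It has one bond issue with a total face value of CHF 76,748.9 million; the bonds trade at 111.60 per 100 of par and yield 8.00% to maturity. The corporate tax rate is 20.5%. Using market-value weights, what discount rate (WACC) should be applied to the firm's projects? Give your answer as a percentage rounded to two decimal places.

10.46%

Market value of equity E = 208.83 × 321m = 67034.43m. Market value of debt D = 76748.9m × 111.6/100 = 85651.7724m.
Total capital V = 67034.43 + 85651.7724 = 152686.2024.
Equity: weight = 67034.43/152686.2024 = 0.4390; cost = 15.7%.
Bonds outstanding: weight = 85651.7724/152686.2024 = 0.5610; after-tax cost = 8% × (1 − 20.5%) = 6.3600%.
WACC = 0.4390 × 15.7000% + 0.5610 × 6.3600% = 10.4606%.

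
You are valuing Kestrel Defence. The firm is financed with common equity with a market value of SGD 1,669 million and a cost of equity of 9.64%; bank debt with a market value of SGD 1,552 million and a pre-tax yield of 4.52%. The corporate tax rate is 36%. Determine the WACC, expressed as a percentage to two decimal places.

Total capital V = 1669 + 1552 = 3221.
Equity: weight = 1669/3221 = 0.5182; cost = 9.64%.
Bank debt: weight = 1552/3221 = 0.4818; after-tax cost = 4.52% × (1 − 36%) = 2.8928%.
WACC = 0.5182 × 9.6400% + 0.4818 × 2.8928% = 6.3889%.

6.39%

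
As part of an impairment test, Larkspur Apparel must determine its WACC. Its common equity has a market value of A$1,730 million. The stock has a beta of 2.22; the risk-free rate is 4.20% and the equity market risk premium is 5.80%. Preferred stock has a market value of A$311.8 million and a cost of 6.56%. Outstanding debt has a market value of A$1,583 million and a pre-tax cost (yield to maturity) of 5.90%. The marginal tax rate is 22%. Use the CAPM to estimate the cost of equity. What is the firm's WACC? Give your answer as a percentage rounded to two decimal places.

10.72%

Cost of equity via CAPM: Re = 4.2% + 2.22 × 5.8% = 17.0760%.
Total capital V = 1730 + 311.8 + 1583 = 3624.8.
Equity: weight = 1730/3624.8 = 0.4773; cost = 17.076%.
Preferred: weight = 311.8/3624.8 = 0.0860; cost = 6.56%.
Debt: weight = 1583/3624.8 = 0.4367; after-tax cost = 5.9% × (1 − 22%) = 4.6020%.
WACC = 0.4773 × 17.0760% + 0.0860 × 6.5600% + 0.4367 × 4.6020% = 10.7239%.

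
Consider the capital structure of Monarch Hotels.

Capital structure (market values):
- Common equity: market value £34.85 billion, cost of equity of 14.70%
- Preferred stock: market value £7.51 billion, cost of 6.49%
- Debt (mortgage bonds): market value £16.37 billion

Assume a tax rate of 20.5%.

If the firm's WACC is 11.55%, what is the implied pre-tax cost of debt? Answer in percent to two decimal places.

Total capital V = 34.85 + 7.51 + 16.37 = 58.73.
Equity weight = 34.85/58.73 = 0.5934.
Preferred weight = 7.51/58.73 = 0.1279.
Mortgage bonds weight = 16.37/58.73 = 0.2787.
Equity contribution = 0.5934 × 14.7% = 8.7229%.
Preferred contribution = 0.1279 × 6.49% = 0.8299%.
Remaining for debt = 11.55% − 9.5528% = 1.9972%.
Rd × (1 − 20.5%) × 0.2787 = 1.9972%  ⇒  Rd = 9.0130%.

9.01%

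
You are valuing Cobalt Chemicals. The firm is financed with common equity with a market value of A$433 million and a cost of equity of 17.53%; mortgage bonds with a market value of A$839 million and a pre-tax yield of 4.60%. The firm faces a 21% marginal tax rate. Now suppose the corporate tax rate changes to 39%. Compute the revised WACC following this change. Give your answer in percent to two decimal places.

7.82%

After the change:
Total capital V = 433 + 839 = 1272.
Equity: weight = 433/1272 = 0.3404; cost = 17.53%.
Mortgage bonds: weight = 839/1272 = 0.6596; after-tax cost = 4.6% × (1 − 39%) = 2.8060%.
WACC = 0.3404 × 17.5300% + 0.6596 × 2.8060% = 7.8182%.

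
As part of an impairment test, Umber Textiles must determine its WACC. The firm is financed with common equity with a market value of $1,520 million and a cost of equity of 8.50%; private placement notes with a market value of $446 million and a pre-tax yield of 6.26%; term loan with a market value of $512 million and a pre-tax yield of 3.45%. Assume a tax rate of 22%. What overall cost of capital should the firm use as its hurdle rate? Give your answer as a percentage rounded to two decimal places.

Total capital V = 1520 + 446 + 512 = 2478.
Equity: weight = 1520/2478 = 0.6134; cost = 8.5%.
Private placement notes: weight = 446/2478 = 0.1800; after-tax cost = 6.26% × (1 − 22%) = 4.8828%.
Term loan: weight = 512/2478 = 0.2066; after-tax cost = 3.45% × (1 − 22%) = 2.6910%.
WACC = 0.6134 × 8.5000% + 0.1800 × 4.8828% + 0.2066 × 2.6910% = 6.6487%.

6.65%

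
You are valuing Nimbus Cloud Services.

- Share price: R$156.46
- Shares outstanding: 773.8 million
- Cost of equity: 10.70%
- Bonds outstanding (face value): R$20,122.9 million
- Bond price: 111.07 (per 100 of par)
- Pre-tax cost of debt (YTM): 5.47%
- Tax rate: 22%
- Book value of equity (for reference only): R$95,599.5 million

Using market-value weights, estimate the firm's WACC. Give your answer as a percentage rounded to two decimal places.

Market value of equity E = 156.46 × 773.8m = 121068.748m. Market value of debt D = 20122.9m × 111.07/100 = 22350.50503m.
Total capital V = 121068.748 + 22350.50503 = 143419.25303.
Equity: weight = 121068.748/143419.25303 = 0.8442; cost = 10.7%.
Bonds outstanding: weight = 22350.50503/143419.25303 = 0.1558; after-tax cost = 5.47% × (1 − 22%) = 4.2666%.
WACC = 0.8442 × 10.7000% + 0.1558 × 4.2666% = 9.6974%.

9.70%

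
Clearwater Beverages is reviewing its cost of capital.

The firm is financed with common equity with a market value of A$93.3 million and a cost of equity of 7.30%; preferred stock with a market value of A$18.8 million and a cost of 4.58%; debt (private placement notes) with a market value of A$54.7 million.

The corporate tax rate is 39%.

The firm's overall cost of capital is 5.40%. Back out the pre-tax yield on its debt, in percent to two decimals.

Total capital V = 93.3 + 18.8 + 54.7 = 166.8.
Equity weight = 93.3/166.8 = 0.5594.
Preferred weight = 18.8/166.8 = 0.1127.
Private placement notes weight = 54.7/166.8 = 0.3279.
Equity contribution = 0.5594 × 7.3% = 4.0833%.
Preferred contribution = 0.1127 × 4.58% = 0.5162%.
Remaining for debt = 5.4% − 4.5995% = 0.8005%.
Rd × (1 − 39%) × 0.3279 = 0.8005%  ⇒  Rd = 4.0017%.

4.00%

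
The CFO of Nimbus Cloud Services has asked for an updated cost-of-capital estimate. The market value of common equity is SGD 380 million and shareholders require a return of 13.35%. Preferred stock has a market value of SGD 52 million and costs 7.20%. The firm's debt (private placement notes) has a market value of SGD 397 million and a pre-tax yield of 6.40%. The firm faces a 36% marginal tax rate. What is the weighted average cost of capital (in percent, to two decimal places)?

Total capital V = 380 + 52 + 397 = 829.
Equity: weight = 380/829 = 0.4584; cost = 13.35%.
Preferred: weight = 52/829 = 0.0627; cost = 7.2%.
Private placement notes: weight = 397/829 = 0.4789; after-tax cost = 6.4% × (1 − 36%) = 4.0960%.
WACC = 0.4584 × 13.3500% + 0.0627 × 7.2000% + 0.4789 × 4.0960% = 8.5326%.

8.53%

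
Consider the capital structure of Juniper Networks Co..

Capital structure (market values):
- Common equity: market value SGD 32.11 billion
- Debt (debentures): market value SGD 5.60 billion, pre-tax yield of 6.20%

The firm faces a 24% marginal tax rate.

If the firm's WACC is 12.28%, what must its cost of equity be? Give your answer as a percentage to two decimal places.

Total capital V = 32.11 + 5.6 = 37.71.
Equity weight = 32.11/37.71 = 0.8515.
Debentures weight = 5.6/37.71 = 0.1485.
Debt contribution = 0.1485 × 6.2% × (1 − 24%) = 0.6997%.
Required equity contribution = 12.28% − 0.6997% = 11.5803%.
Re = 11.5803% / 0.8515 = 13.5999%.

13.60%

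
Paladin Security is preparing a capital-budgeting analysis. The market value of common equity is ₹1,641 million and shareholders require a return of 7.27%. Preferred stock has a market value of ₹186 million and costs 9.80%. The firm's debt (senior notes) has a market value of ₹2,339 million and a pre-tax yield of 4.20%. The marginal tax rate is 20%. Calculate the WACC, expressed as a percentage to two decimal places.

5.19%

Total capital V = 1641 + 186 + 2339 = 4166.
Equity: weight = 1641/4166 = 0.3939; cost = 7.27%.
Preferred: weight = 186/4166 = 0.0446; cost = 9.8%.
Senior notes: weight = 2339/4166 = 0.5614; after-tax cost = 4.2% × (1 − 20%) = 3.3600%.
WACC = 0.3939 × 7.2700% + 0.0446 × 9.8000% + 0.5614 × 3.3600% = 5.1877%.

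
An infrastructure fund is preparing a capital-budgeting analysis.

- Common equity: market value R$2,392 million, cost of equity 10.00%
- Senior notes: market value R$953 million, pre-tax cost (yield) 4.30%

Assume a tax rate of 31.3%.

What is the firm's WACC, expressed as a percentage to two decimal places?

7.99%

Total capital V = 2392 + 953 = 3345.
Equity: weight = 2392/3345 = 0.7151; cost = 10%.
Senior notes: weight = 953/3345 = 0.2849; after-tax cost = 4.3% × (1 − 31.3%) = 2.9541%.
WACC = 0.7151 × 10.0000% + 0.2849 × 2.9541% = 7.9926%.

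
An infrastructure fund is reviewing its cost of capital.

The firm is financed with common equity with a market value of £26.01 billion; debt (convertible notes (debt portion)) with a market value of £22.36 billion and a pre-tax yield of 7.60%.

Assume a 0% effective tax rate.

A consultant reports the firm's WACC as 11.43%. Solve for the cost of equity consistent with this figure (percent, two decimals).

Total capital V = 26.01 + 22.36 = 48.37.
Equity weight = 26.01/48.37 = 0.5377.
Convertible notes (debt portion) weight = 22.36/48.37 = 0.4623.
Debt contribution = 0.4623 × 7.6% × (1 − 0%) = 3.5133%.
Required equity contribution = 11.43% − 3.5133% = 7.9167%.
Re = 7.9167% / 0.5377 = 14.7225%.

14.72%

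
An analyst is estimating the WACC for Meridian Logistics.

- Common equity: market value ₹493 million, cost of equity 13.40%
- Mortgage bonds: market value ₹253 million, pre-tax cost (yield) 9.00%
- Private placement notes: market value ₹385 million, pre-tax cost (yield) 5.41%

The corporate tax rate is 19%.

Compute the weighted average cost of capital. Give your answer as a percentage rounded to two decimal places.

Total capital V = 493 + 253 + 385 = 1131.
Equity: weight = 493/1131 = 0.4359; cost = 13.4%.
Mortgage bonds: weight = 253/1131 = 0.2237; after-tax cost = 9% × (1 − 19%) = 7.2900%.
Private placement notes: weight = 385/1131 = 0.3404; after-tax cost = 5.41% × (1 − 19%) = 4.3821%.
WACC = 0.4359 × 13.4000% + 0.2237 × 7.2900% + 0.3404 × 4.3821% = 8.9635%.

8.96%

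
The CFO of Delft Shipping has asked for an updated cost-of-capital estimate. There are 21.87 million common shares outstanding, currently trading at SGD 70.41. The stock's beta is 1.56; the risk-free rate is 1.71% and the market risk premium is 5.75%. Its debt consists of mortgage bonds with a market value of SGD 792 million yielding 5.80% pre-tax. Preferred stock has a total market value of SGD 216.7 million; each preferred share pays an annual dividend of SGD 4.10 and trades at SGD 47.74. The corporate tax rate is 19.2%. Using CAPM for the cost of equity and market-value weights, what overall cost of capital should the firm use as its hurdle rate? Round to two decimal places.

8.64%

Cost of equity via CAPM: Re = 1.71% + 1.56 × 5.75% = 10.6800%.
Cost of preferred: Rp = 4.1 / 47.74 = 8.5882%.
Market value of equity E = 70.41 × 21.87m = 1539.8667m.
Total capital V = 1539.8667 + 216.7 + 792 = 2548.5667.
Equity: weight = 1539.8667/2548.5667 = 0.6042; cost = 10.68%.
Preferred: weight = 216.7/2548.5667 = 0.0850; cost = 8.5882%.
Mortgage bonds: weight = 792/2548.5667 = 0.3108; after-tax cost = 5.8% × (1 − 19.2%) = 4.6864%.
WACC = 0.6042 × 10.6800% + 0.0850 × 8.5882% + 0.3108 × 4.6864% = 8.6395%.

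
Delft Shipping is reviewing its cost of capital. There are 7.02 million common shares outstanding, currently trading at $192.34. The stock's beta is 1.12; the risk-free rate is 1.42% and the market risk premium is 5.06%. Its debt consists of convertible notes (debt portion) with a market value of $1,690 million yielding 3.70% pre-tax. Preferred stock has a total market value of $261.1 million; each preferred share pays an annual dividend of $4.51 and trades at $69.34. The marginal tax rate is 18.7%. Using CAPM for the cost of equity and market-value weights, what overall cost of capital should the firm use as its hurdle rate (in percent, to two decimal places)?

4.95%

Cost of equity via CAPM: Re = 1.42% + 1.12 × 5.06% = 7.0872%.
Cost of preferred: Rp = 4.51 / 69.34 = 6.5042%.
Market value of equity E = 192.34 × 7.02m = 1350.2268m.
Total capital V = 1350.2268 + 261.1 + 1690 = 3301.3268.
Equity: weight = 1350.2268/3301.3268 = 0.4090; cost = 7.0872%.
Preferred: weight = 261.1/3301.3268 = 0.0791; cost = 6.5042%.
Convertible notes (debt portion): weight = 1690/3301.3268 = 0.5119; after-tax cost = 3.7% × (1 − 18.7%) = 3.0081%.
WACC = 0.4090 × 7.0872% + 0.0791 × 6.5042% + 0.5119 × 3.0081% = 4.9529%.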